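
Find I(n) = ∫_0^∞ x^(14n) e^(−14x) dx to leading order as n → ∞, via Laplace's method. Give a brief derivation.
I(n) ~ (sqrt(2π·14n) / 14) · (14n/(14e))^(14n)

Write the integrand as exp(14n ln x − 14x) and set f(x) = 14n ln x − 14x. Then f'(x) = 14n/x − 14 = 0 at x* = 14n/14, and f''(x*) = −14n/x*^2 = −14^2/(14n). Laplace's method (interior maximum) gives
  I(n) ~ e^(f(x*)) · sqrt(2π / |f''(x*)|)
        = exp(14n ln(14n/14) − 14n) · sqrt(2π · 14n / 14^2)
        = (14n/14)^(14n) e^(−14n) · sqrt(2π·14n) / 14
        = (sqrt(2π·14n) / 14) · (14n/(14e))^(14n).
This matches Γ(14n+1)/14^(14n+1) with Stirling applied to Γ.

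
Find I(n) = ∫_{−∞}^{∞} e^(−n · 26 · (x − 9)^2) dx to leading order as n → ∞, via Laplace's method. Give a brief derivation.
I(n) = sqrt(π/(26n))

Here φ(x) = 26 · (x − 9)^2 has its unique minimum at x* = 9 with φ(x*) = 0 and φ''(x*) = 52. Laplace's method gives
  I(n) ~ e^(−n φ(x*)) · sqrt(2π / (n · φ''(x*))) = sqrt(2π / (52n)) = sqrt(π/(26n)).
This is exact: substituting u = (x − 9)·sqrt(26n) gives I(n) = (1/sqrt(26n)) ∫_{−∞}^{∞} e^(−u^2) du = sqrt(π/(26n)).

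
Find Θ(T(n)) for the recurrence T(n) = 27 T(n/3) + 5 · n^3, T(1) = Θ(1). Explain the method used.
T(n) = Θ(n^3 log n)

log_3 27 = 3, and f(n) = 5 · n^3 = Θ(n^(log_3 27)). This is Case 2 of the master theorem: T(n) = Θ(f(n) · log n) = Θ(n^3 log n).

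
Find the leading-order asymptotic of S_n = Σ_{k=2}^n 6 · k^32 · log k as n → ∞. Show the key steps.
S_n ~ 2 · n^33 log n / 11 − 2 · n^33 / 363

By integral comparison, S_n = ∫_1^n 6 · x^32 · log x dx + O(n^32 · log n). For the integral, ∫ x^32 log x dx = n^33 log n / 33 − n^33/1089 (integration by parts). Hence S_n ~ 2 · n^33 log n / 11 − 2 · n^33 / 363.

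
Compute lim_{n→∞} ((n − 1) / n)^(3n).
lim = e^(−3)

Rewrite as (1 − 1/n)^(3n). By the standard limit (1 + x/n)^n → e^x, we have (1 − 1/n)^n → e^(−1), and raising to the 3rd power gives e^(−3).
More precisely, ln[(1 − 1/n)^(3n)] = 3n · ln(1 − 1/n) = 3n · (-1/n + O(1/n^2)) = -3 + O(1/n) → -3.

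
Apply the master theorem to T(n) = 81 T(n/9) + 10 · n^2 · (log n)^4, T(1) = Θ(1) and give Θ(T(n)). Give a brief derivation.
T(n) = Θ(n^2 · (log n)^5)

Here log_9 81 = 2 and f(n) = 10 · n^2 · (log n)^4 = Θ(n^(log_9 81) · (log n)^4). This is the extended Case 2 of the master theorem (f matches the critical exponent up to log factors), giving T(n) = Θ(n^(log_9 81) · (log n)^(4+1)) = Θ(n^2 · (log n)^5).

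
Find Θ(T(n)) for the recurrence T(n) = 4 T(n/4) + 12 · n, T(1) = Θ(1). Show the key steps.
T(n) = Θ(n log n)

log_4 4 = 1, and f(n) = 12 · n = Θ(n^(log_4 4)). This is Case 2 of the master theorem: T(n) = Θ(f(n) · log n) = Θ(n log n).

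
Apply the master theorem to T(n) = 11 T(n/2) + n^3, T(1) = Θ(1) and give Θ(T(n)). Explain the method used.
T(n) = Θ(n^(log_2 11))

Master theorem: compare f(n) = n^3 to n^(log_2 11) where log_2 11 ≈ 3.459. Since 3 < log_2 11, we have f(n) = O(n^(log_2 11 − ε)) for some ε > 0 — Case 1. Hence T(n) = Θ(n^(log_2 11)).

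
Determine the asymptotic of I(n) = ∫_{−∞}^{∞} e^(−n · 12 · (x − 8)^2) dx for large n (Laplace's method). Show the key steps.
I(n) = sqrt(π/(12n))

Here φ(x) = 12 · (x − 8)^2 has its unique minimum at x* = 8 with φ(x*) = 0 and φ''(x*) = 24. Laplace's method gives
  I(n) ~ e^(−n φ(x*)) · sqrt(2π / (n · φ''(x*))) = sqrt(2π / (24n)) = sqrt(π/(12n)).
This is exact: substituting u = (x − 8)·sqrt(12n) gives I(n) = (1/sqrt(12n)) ∫_{−∞}^{∞} e^(−u^2) du = sqrt(π/(12n)).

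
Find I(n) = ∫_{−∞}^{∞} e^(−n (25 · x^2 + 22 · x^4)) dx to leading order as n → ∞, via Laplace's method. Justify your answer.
I(n) ~ sqrt(π/(25n))

φ(x) = 25 · x^2 + 22 · x^4 has its unique global minimum at x* = 0 (since φ'(x) = 50x + 88x^3 = 0 only at x = 0 for real x with both coefficients positive, and φ → ∞ as |x| → ∞). At x* = 0, φ(0) = 0 and φ''(0) = 50. Laplace's method then gives
  I(n) ~ sqrt(2π / (n · φ''(0))) · e^(−n φ(0)) = sqrt(2π / (50n)) = sqrt(π/(25n)).
The 22 · x^4 term contributes only at subleading order (an O(1/n) relative correction).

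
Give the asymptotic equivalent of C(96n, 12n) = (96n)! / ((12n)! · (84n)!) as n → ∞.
C(96n, 12n) ~ (16777216/823543)^(12n) · sqrt(4/(7π·12n))

Write N = 12n. Apply Stirling to each factorial:
  (8N)! ~ sqrt(2π·8N) · (8N/e)^(8N),
  N! ~ sqrt(2π N) · (N/e)^N,
  (7N)! ~ sqrt(2π·7N) · (7N/e)^(7N).
The exponential factors combine to (8N)^(8N) / (N^N · (7N)^(7N)) = 8^(8N)/7^(7N) = (8^8/7^7)^N = (16777216/823543)^N.
The square-root prefactors combine to sqrt(2π·8N) / (sqrt(2π N)·sqrt(2π·7N)) = sqrt(8 / (2π·7·N)) = sqrt(4/(7π·12n)).
Substituting N = 12n: C(96n, 12n) ~ (16777216/823543)^(12n) · sqrt(4/(7π·12n)).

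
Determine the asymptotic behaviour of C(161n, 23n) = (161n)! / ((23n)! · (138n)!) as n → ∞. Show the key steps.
C(161n, 23n) ~ (823543/46656)^(23n) · sqrt(7/(12π·23n))

Write N = 23n. Apply Stirling to each factorial:
  (7N)! ~ sqrt(2π·7N) · (7N/e)^(7N),
  N! ~ sqrt(2π N) · (N/e)^N,
  (6N)! ~ sqrt(2π·6N) · (6N/e)^(6N).
The exponential factors combine to (7N)^(7N) / (N^N · (6N)^(6N)) = 7^(7N)/6^(6N) = (7^7/6^6)^N = (823543/46656)^N.
The square-root prefactors combine to sqrt(2π·7N) / (sqrt(2π N)·sqrt(2π·6N)) = sqrt(7 / (2π·6·N)) = sqrt(7/(12π·23n)).
Substituting N = 23n: C(161n, 23n) ~ (823543/46656)^(23n) · sqrt(7/(12π·23n)).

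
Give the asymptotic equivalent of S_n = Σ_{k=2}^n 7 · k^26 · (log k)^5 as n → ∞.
S_n ~ 7 · n^27 · (log n)^5 / 27

By integral comparison, S_n = ∫_1^n 7 · x^26 · (log x)^5 dx + O(n^26 · (log n)^5). For the integral, the leading term of ∫_1^n x^26 (log x)^5 dx is n^27/27 · (log n)^5 (by repeated integration by parts; each step lowers the log-exponent and produces a relatively O(1/log n) correction). Hence S_n ~ 7 · n^27 · (log n)^5 / 27.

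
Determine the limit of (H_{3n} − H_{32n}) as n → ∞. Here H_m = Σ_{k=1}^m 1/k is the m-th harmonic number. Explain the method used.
lim = ln(3/32)

Euler-Maclaurin gives H_m = ln m + γ + 1/(2m) + O(1/m^2). The γ and O(1/m) terms cancel in the difference:
  H_{3n} − H_{32n} = ln(3n) − ln(32n) + O(1/n) = ln(3/32) + O(1/n).
Hence the limit is ln(3/32).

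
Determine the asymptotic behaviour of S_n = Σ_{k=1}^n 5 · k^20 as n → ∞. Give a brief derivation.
S_n ~ 5 · n^21 / 21

By integral comparison (Euler-Maclaurin), Σ_{k=1}^n 5 · k^20 = 5 · ∫_0^n x^20 dx + O(n^20) = 5 · n^21/21 + O(n^20). (Equivalently, Faulhaber's formula gives the same leading term.)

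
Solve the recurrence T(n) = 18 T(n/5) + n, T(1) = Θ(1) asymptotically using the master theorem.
T(n) = Θ(n^(log_5 18))

Master theorem: compare f(n) = n to n^(log_5 18) where log_5 18 ≈ 1.796. Since 1 < log_5 18, we have f(n) = O(n^(log_5 18 − ε)) for some ε > 0 — Case 1. Hence T(n) = Θ(n^(log_5 18)).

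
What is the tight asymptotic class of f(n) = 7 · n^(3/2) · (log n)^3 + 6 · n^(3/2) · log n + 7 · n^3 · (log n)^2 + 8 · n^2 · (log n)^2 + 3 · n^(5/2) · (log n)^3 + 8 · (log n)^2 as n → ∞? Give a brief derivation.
f(n) ∈ Θ(n^3 · (log n)^2)

Compare the terms by growth order. For large n, n^a · (log n)^b dominates n^a' · (log n)^b' iff a > a', or (a = a' and b > b'). Ranking the 6 terms shows the dominant one is 7 · n^3 · (log n)^2. Hence f(n) ∈ Θ(n^3 · (log n)^2).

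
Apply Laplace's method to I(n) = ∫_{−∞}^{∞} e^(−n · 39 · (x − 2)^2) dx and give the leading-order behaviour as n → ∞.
I(n) = sqrt(π/(39n))

Here φ(x) = 39 · (x − 2)^2 has its unique minimum at x* = 2 with φ(x*) = 0 and φ''(x*) = 78. Laplace's method gives
  I(n) ~ e^(−n φ(x*)) · sqrt(2π / (n · φ''(x*))) = sqrt(2π / (78n)) = sqrt(π/(39n)).
This is exact: substituting u = (x − 2)·sqrt(39n) gives I(n) = (1/sqrt(39n)) ∫_{−∞}^{∞} e^(−u^2) du = sqrt(π/(39n)).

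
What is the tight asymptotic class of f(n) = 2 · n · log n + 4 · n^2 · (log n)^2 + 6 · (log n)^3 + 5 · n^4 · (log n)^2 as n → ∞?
f(n) ∈ Θ(n^4 · (log n)^2)

Compare the terms by growth order. For large n, n^a · (log n)^b dominates n^a' · (log n)^b' iff a > a', or (a = a' and b > b'). Ranking the 4 terms shows the dominant one is 5 · n^4 · (log n)^2. Hence f(n) ∈ Θ(n^4 · (log n)^2).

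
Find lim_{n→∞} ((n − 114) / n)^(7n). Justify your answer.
lim = e^(−798)

Rewrite as (1 − 114/n)^(7n). By the standard limit (1 + x/n)^n → e^x, we have (1 − 114/n)^n → e^(−114), and raising to the 7th power gives e^(−798).
More precisely, ln[(1 − 114/n)^(7n)] = 7n · ln(1 − 114/n) = 7n · (-114/n + O(1/n^2)) = -798 + O(1/n) → -798.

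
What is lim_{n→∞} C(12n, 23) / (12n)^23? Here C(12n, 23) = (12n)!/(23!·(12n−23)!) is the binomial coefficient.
lim = 1/23! = 1/25852016738884976640000

With N = 12n → ∞: C(N, 23) / N^23 = [N(N−1)…(N−22)] / (23! · N^23) = (1/23!) · 1 · (1 − 1/(12n)) · … · (1 − 22/(12n)). Each factor → 1 as N → ∞, so the limit is 1/23! = 1/25852016738884976640000.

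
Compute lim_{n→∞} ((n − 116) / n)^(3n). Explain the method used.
lim = e^(−348)

Rewrite as (1 − 116/n)^(3n). By the standard limit (1 + x/n)^n → e^x, we have (1 − 116/n)^n → e^(−116), and raising to the 3rd power gives e^(−348).
More precisely, ln[(1 − 116/n)^(3n)] = 3n · ln(1 − 116/n) = 3n · (-116/n + O(1/n^2)) = -348 + O(1/n) → -348.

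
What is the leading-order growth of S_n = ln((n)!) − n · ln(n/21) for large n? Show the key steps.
S_n ~ n · (ln 21 − 1) + O(ln n)

Stirling: ln((n)!) = n ln(n) − n + O(ln n).
  S_n = n ln(n) − n − n ln(n/21) + O(ln n)
      = n ln(n) − n ln n + n ln 21 − n + O(ln n)
      = n ln 21 − n + O(ln n)
      = n (ln 21 − 1) + O(ln n).
Numerically ln(21) − 1 ≈ 2.0445.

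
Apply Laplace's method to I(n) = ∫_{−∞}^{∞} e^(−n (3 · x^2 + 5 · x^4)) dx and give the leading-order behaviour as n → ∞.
I(n) ~ sqrt(π/(3n))

φ(x) = 3 · x^2 + 5 · x^4 has its unique global minimum at x* = 0 (since φ'(x) = 6x + 20x^3 = 0 only at x = 0 for real x with both coefficients positive, and φ → ∞ as |x| → ∞). At x* = 0, φ(0) = 0 and φ''(0) = 6. Laplace's method then gives
  I(n) ~ sqrt(2π / (n · φ''(0))) · e^(−n φ(0)) = sqrt(2π / (6n)) = sqrt(π/(3n)).
The 5 · x^4 term contributes only at subleading order (an O(1/n) relative correction).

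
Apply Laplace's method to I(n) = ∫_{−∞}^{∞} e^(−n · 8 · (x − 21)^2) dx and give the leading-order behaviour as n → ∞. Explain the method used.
I(n) = sqrt(π/(8n))

Here φ(x) = 8 · (x − 21)^2 has its unique minimum at x* = 21 with φ(x*) = 0 and φ''(x*) = 16. Laplace's method gives
  I(n) ~ e^(−n φ(x*)) · sqrt(2π / (n · φ''(x*))) = sqrt(2π / (16n)) = sqrt(π/(8n)).
This is exact: substituting u = (x − 21)·sqrt(8n) gives I(n) = (1/sqrt(8n)) ∫_{−∞}^{∞} e^(−u^2) du = sqrt(π/(8n)).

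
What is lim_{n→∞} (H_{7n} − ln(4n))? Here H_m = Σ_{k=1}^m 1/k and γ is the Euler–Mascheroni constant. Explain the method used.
lim = ln(7/4) + γ

By Euler-Maclaurin, H_m = ln m + γ + O(1/m). So
  H_{7n} − ln(4n) = ln(7n) + γ − ln(4n) + O(1/n)
                       = ln(7/4) + γ + O(1/n).
Hence the limit is ln(7/4) + γ.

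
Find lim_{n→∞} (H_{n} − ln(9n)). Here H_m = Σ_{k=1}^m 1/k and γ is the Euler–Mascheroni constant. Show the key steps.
lim = −ln 9 + γ

By Euler-Maclaurin, H_m = ln m + γ + O(1/m). So
  H_{n} − ln(9n) = ln(n) + γ − ln(9n) + O(1/n)
                       = ln(1/9) + γ + O(1/n).
Hence the limit is ln(1/9) + γ.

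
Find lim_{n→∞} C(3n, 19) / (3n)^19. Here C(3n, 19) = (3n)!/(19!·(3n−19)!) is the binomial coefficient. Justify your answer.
lim = 1/19! = 1/121645100408832000

With N = 3n → ∞: C(N, 19) / N^19 = [N(N−1)…(N−18)] / (19! · N^19) = (1/19!) · 1 · (1 − 1/(3n)) · … · (1 − 18/(3n)). Each factor → 1 as N → ∞, so the limit is 1/19! = 1/121645100408832000.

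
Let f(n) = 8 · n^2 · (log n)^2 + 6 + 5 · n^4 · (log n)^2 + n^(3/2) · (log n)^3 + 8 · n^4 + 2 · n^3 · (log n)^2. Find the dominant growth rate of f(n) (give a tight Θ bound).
f(n) ∈ Θ(n^4 · (log n)^2)

Compare the terms by growth order. For large n, n^a · (log n)^b dominates n^a' · (log n)^b' iff a > a', or (a = a' and b > b'). Ranking the 6 terms shows the dominant one is 5 · n^4 · (log n)^2. Hence f(n) ∈ Θ(n^4 · (log n)^2).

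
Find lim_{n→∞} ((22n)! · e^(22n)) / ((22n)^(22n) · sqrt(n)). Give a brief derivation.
lim = sqrt(2π·22)

Stirling: (22n)! ~ sqrt(2π·22n) · (22n/e)^(22n). Hence
  (22n)! · e^(22n) / (22n)^(22n) ~ sqrt(2π·22n).
Dividing by sqrt(n): sqrt(2π·22n) / sqrt(n) = sqrt(2π·22) · n^((1−1)/2), so the limit is sqrt(2π·22).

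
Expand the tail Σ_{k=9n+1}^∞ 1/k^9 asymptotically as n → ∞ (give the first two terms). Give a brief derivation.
Σ_{k>9n} 1/k^9 = 1/(8 · (9n)^8) − 1/(2 · (9n)^9) + O(1/(9n)^10)

Compare to the integral: ∫_{9n}^∞ x^(−9) dx = [−x^(−8)/8]_{9n}^∞ = 1/((9−1)·(9n)^8). The Euler-Maclaurin correction adds −f(9n)/2 = −1/(2·(9n)^9). Euler-Maclaurin then gives
  Σ_{k>9n} 1/k^9 = ∫_{9n}^∞ dx/x^9 − 1/(2·(9n)^9) + O(1/(9n)^10).
(Equivalently this is ζ(9) − Σ_{k≤9n} 1/k^9.)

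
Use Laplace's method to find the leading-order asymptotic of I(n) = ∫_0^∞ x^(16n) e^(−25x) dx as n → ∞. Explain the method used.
I(n) ~ (sqrt(2π·16n) / 25) · (16n/(25e))^(16n)

Write the integrand as exp(16n ln x − 25x) and set f(x) = 16n ln x − 25x. Then f'(x) = 16n/x − 25 = 0 at x* = 16n/25, and f''(x*) = −16n/x*^2 = −25^2/(16n). Laplace's method (interior maximum) gives
  I(n) ~ e^(f(x*)) · sqrt(2π / |f''(x*)|)
        = exp(16n ln(16n/25) − 16n) · sqrt(2π · 16n / 25^2)
        = (16n/25)^(16n) e^(−16n) · sqrt(2π·16n) / 25
        = (sqrt(2π·16n) / 25) · (16n/(25e))^(16n).
This matches Γ(16n+1)/25^(16n+1) with Stirling applied to Γ.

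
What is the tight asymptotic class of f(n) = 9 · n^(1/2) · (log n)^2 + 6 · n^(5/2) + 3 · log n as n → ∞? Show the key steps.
f(n) ∈ Θ(n^(5/2))

Compare the terms by growth order. For large n, n^a · (log n)^b dominates n^a' · (log n)^b' iff a > a', or (a = a' and b > b'). Ranking the 3 terms shows the dominant one is 6 · n^(5/2). Hence f(n) ∈ Θ(n^(5/2)).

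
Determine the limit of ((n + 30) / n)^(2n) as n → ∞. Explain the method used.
lim = e^60

Rewrite as (1 + 30/n)^(2n). By the standard limit (1 + x/n)^n → e^x, we have (1 + 30/n)^n → e^30, and raising to the 2nd power gives e^60.
More precisely, ln[(1 + 30/n)^(2n)] = 2n · ln(1 + 30/n) = 2n · (30/n + O(1/n^2)) = 60 + O(1/n) → 60.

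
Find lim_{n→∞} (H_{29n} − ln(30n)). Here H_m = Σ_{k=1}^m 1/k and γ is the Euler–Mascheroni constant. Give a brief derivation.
lim = ln(29/30) + γ

By Euler-Maclaurin, H_m = ln m + γ + O(1/m). So
  H_{29n} − ln(30n) = ln(29n) + γ − ln(30n) + O(1/n)
                       = ln(29/30) + γ + O(1/n).
Hence the limit is ln(29/30) + γ.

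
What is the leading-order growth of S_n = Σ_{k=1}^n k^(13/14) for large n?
S_n ~ (14/27) · n^(27/14)

Integral comparison: Σ_{k=1}^n k^(13/14) = ∫_0^n x^(13/14) dx + O(n^(13/14)). The integral is n^(1 + 13/14) / (1 + 13/14) = n^((13+14)/14) / ((13+14)/14) = (14/27) · n^(27/14).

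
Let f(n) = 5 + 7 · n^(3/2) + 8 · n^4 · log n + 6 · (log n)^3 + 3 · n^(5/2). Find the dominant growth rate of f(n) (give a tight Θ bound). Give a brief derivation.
f(n) ∈ Θ(n^4 · log n)

Compare the terms by growth order. For large n, n^a · (log n)^b dominates n^a' · (log n)^b' iff a > a', or (a = a' and b > b'). Ranking the 5 terms shows the dominant one is 8 · n^4 · log n. Hence f(n) ∈ Θ(n^4 · log n).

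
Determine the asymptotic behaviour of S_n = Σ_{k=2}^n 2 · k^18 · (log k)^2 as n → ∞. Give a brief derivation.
S_n ~ 2 · n^19 · (log n)^2 / 19

By integral comparison, S_n = ∫_1^n 2 · x^18 · (log x)^2 dx + O(n^18 · (log n)^2). For the integral, the leading term of ∫_1^n x^18 (log x)^2 dx is n^19/19 · (log n)^2 (by repeated integration by parts; each step lowers the log-exponent and produces a relatively O(1/log n) correction). Hence S_n ~ 2 · n^19 · (log n)^2 / 19.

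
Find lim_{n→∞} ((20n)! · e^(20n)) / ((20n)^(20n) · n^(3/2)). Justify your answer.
lim = 0

Stirling: (20n)! ~ sqrt(2π·20n) · (20n/e)^(20n). Hence
  (20n)! · e^(20n) / (20n)^(20n) ~ sqrt(2π·20n).
Dividing by n^(3/2): sqrt(2π·20n) / n^(3/2) = sqrt(2π·20) · n^((1−3)/2), so the expression behaves like sqrt(2π·20) · n^((1−3)/2) → 0.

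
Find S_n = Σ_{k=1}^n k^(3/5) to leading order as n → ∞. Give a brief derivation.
S_n ~ (5/8) · n^(8/5)

Integral comparison: Σ_{k=1}^n k^(3/5) = ∫_0^n x^(3/5) dx + O(n^(3/5)). The integral is n^(1 + 3/5) / (1 + 3/5) = n^((3+5)/5) / ((3+5)/5) = (5/8) · n^(8/5).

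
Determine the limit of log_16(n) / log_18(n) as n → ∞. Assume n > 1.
lim = ln(18) / ln(16) = log_16(18)

Change of base: log_16(n) = ln n / ln 16 and log_18(n) = ln n / ln 18. The ratio is (ln n / ln 16) · (ln 18 / ln n) = ln 18 / ln 16, a constant independent of n. So the limit is ln 18 / ln 16 = log_16(18).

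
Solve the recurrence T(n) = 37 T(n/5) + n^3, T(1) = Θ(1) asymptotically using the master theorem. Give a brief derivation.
T(n) = Θ(n^3)

log_5 37 ≈ 2.244. f(n) = n^3 dominates n^(log_5 37) since 3 > 2.244, and the regularity condition a·f(n/b) = 37·(n/5)^3 = (37/125)·n^3 ≤ c·f(n) holds with c = 37/125 ≈ 0.296 < 1. So this is Case 3: T(n) = Θ(f(n)) = Θ(n^3).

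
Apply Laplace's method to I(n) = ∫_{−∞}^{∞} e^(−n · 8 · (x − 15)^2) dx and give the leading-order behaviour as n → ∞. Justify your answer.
I(n) = sqrt(π/(8n))

Here φ(x) = 8 · (x − 15)^2 has its unique minimum at x* = 15 with φ(x*) = 0 and φ''(x*) = 16. Laplace's method gives
  I(n) ~ e^(−n φ(x*)) · sqrt(2π / (n · φ''(x*))) = sqrt(2π / (16n)) = sqrt(π/(8n)).
This is exact: substituting u = (x − 15)·sqrt(8n) gives I(n) = (1/sqrt(8n)) ∫_{−∞}^{∞} e^(−u^2) du = sqrt(π/(8n)).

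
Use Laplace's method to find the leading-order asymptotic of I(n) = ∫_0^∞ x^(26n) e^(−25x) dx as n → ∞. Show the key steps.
I(n) ~ (sqrt(2π·26n) / 25) · (26n/(25e))^(26n)

Write the integrand as exp(26n ln x − 25x) and set f(x) = 26n ln x − 25x. Then f'(x) = 26n/x − 25 = 0 at x* = 26n/25, and f''(x*) = −26n/x*^2 = −25^2/(26n). Laplace's method (interior maximum) gives
  I(n) ~ e^(f(x*)) · sqrt(2π / |f''(x*)|)
        = exp(26n ln(26n/25) − 26n) · sqrt(2π · 26n / 25^2)
        = (26n/25)^(26n) e^(−26n) · sqrt(2π·26n) / 25
        = (sqrt(2π·26n) / 25) · (26n/(25e))^(26n).
This matches Γ(26n+1)/25^(26n+1) with Stirling applied to Γ.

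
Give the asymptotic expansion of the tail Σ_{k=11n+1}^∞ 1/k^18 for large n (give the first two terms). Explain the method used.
Σ_{k>11n} 1/k^18 = 1/(17 · (11n)^17) − 1/(2 · (11n)^18) + O(1/(11n)^19)

Compare to the integral: ∫_{11n}^∞ x^(−18) dx = [−x^(−17)/17]_{11n}^∞ = 1/((18−1)·(11n)^17). The Euler-Maclaurin correction adds −f(11n)/2 = −1/(2·(11n)^18). Euler-Maclaurin then gives
  Σ_{k>11n} 1/k^18 = ∫_{11n}^∞ dx/x^18 − 1/(2·(11n)^18) + O(1/(11n)^19).
(Equivalently this is ζ(18) − Σ_{k≤11n} 1/k^18.)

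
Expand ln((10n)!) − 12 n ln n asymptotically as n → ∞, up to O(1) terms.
ln((10n)!) − 12 n ln n = −2 n ln n + 10(ln 10 − 1) n + (1/2) ln(2π·10n) + O(1/n)

Stirling: ln((10n)!) = 10n ln(10n) − 10n + (1/2) ln(2π·10n) + O(1/n).
Expand 10n ln(10n) = 10n (ln n + ln 10) = 10n ln n + 10n ln 10.
Subtract 12n ln n: leading term is (10 − 12) n ln n = −2 n ln n. The next term is 10n ln 10 − 10n = 10(ln 10 − 1) n. Then the (1/2) ln(2π·10n) correction.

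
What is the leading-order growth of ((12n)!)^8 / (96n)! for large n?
((12n)!)^8/(96n)! ~ ((2π·12n)^(7/2) / sqrt(8)) · 8^(−8·12n)  →  0

Write N = 12n. Stirling: N! ~ sqrt(2π N)(N/e)^N and (8N)! ~ sqrt(2π·8N)·(8N/e)^(8N).
  (N!)^8/(8N)! ~ (2π N)^(8/2) (N/e)^(8N) / [sqrt(2π·8N) (8N/e)^(8N)]
     = (2π N)^(8/2) / sqrt(2π·8N) · (N/(8N))^(8N)
     = (2π N)^((8−1)/2) / sqrt(8) · 8^(−8N).
Since 8^8 > 1, the factor 8^(−8N) decays exponentially, so the ratio → 0. Substituting N = 12n gives the stated form.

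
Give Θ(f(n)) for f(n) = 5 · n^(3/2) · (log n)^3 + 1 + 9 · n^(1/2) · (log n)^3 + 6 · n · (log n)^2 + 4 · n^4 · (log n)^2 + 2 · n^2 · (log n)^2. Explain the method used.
f(n) ∈ Θ(n^4 · (log n)^2)

Compare the terms by growth order. For large n, n^a · (log n)^b dominates n^a' · (log n)^b' iff a > a', or (a = a' and b > b'). Ranking the 6 terms shows the dominant one is 4 · n^4 · (log n)^2. Hence f(n) ∈ Θ(n^4 · (log n)^2).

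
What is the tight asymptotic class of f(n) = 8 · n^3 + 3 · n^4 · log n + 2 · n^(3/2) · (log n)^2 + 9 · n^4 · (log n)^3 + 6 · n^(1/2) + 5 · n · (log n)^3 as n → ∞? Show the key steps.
f(n) ∈ Θ(n^4 · (log n)^3)

Compare the terms by growth order. For large n, n^a · (log n)^b dominates n^a' · (log n)^b' iff a > a', or (a = a' and b > b'). Ranking the 6 terms shows the dominant one is 9 · n^4 · (log n)^3. Hence f(n) ∈ Θ(n^4 · (log n)^3).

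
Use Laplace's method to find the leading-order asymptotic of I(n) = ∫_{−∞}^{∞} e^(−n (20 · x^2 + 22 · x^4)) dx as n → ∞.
I(n) ~ sqrt(π/(20n))

φ(x) = 20 · x^2 + 22 · x^4 has its unique global minimum at x* = 0 (since φ'(x) = 40x + 88x^3 = 0 only at x = 0 for real x with both coefficients positive, and φ → ∞ as |x| → ∞). At x* = 0, φ(0) = 0 and φ''(0) = 40. Laplace's method then gives
  I(n) ~ sqrt(2π / (n · φ''(0))) · e^(−n φ(0)) = sqrt(2π / (40n)) = sqrt(π/(20n)).
The 22 · x^4 term contributes only at subleading order (an O(1/n) relative correction).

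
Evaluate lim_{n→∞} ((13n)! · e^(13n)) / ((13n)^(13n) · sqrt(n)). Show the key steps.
lim = sqrt(2π·13)

Stirling: (13n)! ~ sqrt(2π·13n) · (13n/e)^(13n). Hence
  (13n)! · e^(13n) / (13n)^(13n) ~ sqrt(2π·13n).
Dividing by sqrt(n): sqrt(2π·13n) / sqrt(n) = sqrt(2π·13) · n^((1−1)/2), so the limit is sqrt(2π·13).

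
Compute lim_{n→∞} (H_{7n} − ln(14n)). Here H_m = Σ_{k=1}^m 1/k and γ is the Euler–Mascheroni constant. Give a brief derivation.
lim = −ln 2 + γ

By Euler-Maclaurin, H_m = ln m + γ + O(1/m). So
  H_{7n} − ln(14n) = ln(7n) + γ − ln(14n) + O(1/n)
                       = ln(7/14) + γ + O(1/n).
Hence the limit is ln(7/14) + γ (= −ln 2).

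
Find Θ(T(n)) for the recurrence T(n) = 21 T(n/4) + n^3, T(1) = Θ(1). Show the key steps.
T(n) = Θ(n^3)

log_4 21 ≈ 2.196. f(n) = n^3 dominates n^(log_4 21) since 3 > 2.196, and the regularity condition a·f(n/b) = 21·(n/4)^3 = (21/64)·n^3 ≤ c·f(n) holds with c = 21/64 ≈ 0.328 < 1. So this is Case 3: T(n) = Θ(f(n)) = Θ(n^3).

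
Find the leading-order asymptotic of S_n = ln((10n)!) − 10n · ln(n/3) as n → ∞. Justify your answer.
S_n ~ 10n · (ln 30 − 1) + O(ln n)

Stirling: ln((10n)!) = 10n ln(10n) − 10n + O(ln n).
  S_n = 10n ln(10n) − 10n − 10n ln(n/3) + O(ln n)
      = 10n ln(10n) − 10n ln n + 10n ln 3 − 10n + O(ln n)
      = 10n ln 10 + 10n ln 3 − 10n + O(ln n)
      = 10n (ln 30 − 1) + O(ln n).
Numerically ln(30) − 1 ≈ 2.4012.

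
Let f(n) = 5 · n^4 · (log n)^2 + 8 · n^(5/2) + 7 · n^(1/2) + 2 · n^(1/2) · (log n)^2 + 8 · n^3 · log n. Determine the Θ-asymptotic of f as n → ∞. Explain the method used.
f(n) ∈ Θ(n^4 · (log n)^2)

Compare the terms by growth order. For large n, n^a · (log n)^b dominates n^a' · (log n)^b' iff a > a', or (a = a' and b > b'). Ranking the 5 terms shows the dominant one is 5 · n^4 · (log n)^2. Hence f(n) ∈ Θ(n^4 · (log n)^2).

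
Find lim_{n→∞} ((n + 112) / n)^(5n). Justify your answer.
lim = e^560

Rewrite as (1 + 112/n)^(5n). By the standard limit (1 + x/n)^n → e^x, we have (1 + 112/n)^n → e^112, and raising to the 5th power gives e^560.
More precisely, ln[(1 + 112/n)^(5n)] = 5n · ln(1 + 112/n) = 5n · (112/n + O(1/n^2)) = 560 + O(1/n) → 560.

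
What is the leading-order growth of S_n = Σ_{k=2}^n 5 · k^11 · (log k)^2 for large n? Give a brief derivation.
S_n ~ 5 · n^12 · (log n)^2 / 12

By integral comparison, S_n = ∫_1^n 5 · x^11 · (log x)^2 dx + O(n^11 · (log n)^2). For the integral, the leading term of ∫_1^n x^11 (log x)^2 dx is n^12/12 · (log n)^2 (by repeated integration by parts; each step lowers the log-exponent and produces a relatively O(1/log n) correction). Hence S_n ~ 5 · n^12 · (log n)^2 / 12.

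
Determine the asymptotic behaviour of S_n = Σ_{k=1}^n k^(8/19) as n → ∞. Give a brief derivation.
S_n ~ (19/27) · n^(27/19)

Integral comparison: Σ_{k=1}^n k^(8/19) = ∫_0^n x^(8/19) dx + O(n^(8/19)). The integral is n^(1 + 8/19) / (1 + 8/19) = n^((8+19)/19) / ((8+19)/19) = (19/27) · n^(27/19).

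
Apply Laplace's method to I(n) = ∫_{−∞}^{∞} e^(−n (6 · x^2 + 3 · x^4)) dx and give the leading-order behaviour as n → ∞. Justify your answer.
I(n) ~ sqrt(π/(6n))

φ(x) = 6 · x^2 + 3 · x^4 has its unique global minimum at x* = 0 (since φ'(x) = 12x + 12x^3 = 0 only at x = 0 for real x with both coefficients positive, and φ → ∞ as |x| → ∞). At x* = 0, φ(0) = 0 and φ''(0) = 12. Laplace's method then gives
  I(n) ~ sqrt(2π / (n · φ''(0))) · e^(−n φ(0)) = sqrt(2π / (12n)) = sqrt(π/(6n)).
The 3 · x^4 term contributes only at subleading order (an O(1/n) relative correction).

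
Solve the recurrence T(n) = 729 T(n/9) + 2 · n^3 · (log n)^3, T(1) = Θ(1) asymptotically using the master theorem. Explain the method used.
T(n) = Θ(n^3 · (log n)^4)

Here log_9 729 = 3 and f(n) = 2 · n^3 · (log n)^3 = Θ(n^(log_9 729) · (log n)^3). This is the extended Case 2 of the master theorem (f matches the critical exponent up to log factors), giving T(n) = Θ(n^(log_9 729) · (log n)^(3+1)) = Θ(n^3 · (log n)^4).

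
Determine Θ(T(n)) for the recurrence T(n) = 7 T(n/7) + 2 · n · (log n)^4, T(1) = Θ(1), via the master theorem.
T(n) = Θ(n · (log n)^5)

Here log_7 7 = 1 and f(n) = 2 · n · (log n)^4 = Θ(n^(log_7 7) · (log n)^4). This is the extended Case 2 of the master theorem (f matches the critical exponent up to log factors), giving T(n) = Θ(n^(log_7 7) · (log n)^(4+1)) = Θ(n · (log n)^5).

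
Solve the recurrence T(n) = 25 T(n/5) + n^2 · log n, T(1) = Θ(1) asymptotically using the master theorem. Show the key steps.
T(n) = Θ(n^2 · (log n)^2)

Here log_5 25 = 2 and f(n) = n^2 · log n = Θ(n^(log_5 25) · (log n)^1). This is the extended Case 2 of the master theorem (f matches the critical exponent up to log factors), giving T(n) = Θ(n^(log_5 25) · (log n)^(1+1)) = Θ(n^2 · (log n)^2).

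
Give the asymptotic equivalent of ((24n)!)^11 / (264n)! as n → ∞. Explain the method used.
((24n)!)^11/(264n)! ~ ((2π·24n)^(10/2) / sqrt(11)) · 11^(−11·24n)  →  0

Write N = 24n. Stirling: N! ~ sqrt(2π N)(N/e)^N and (11N)! ~ sqrt(2π·11N)·(11N/e)^(11N).
  (N!)^11/(11N)! ~ (2π N)^(11/2) (N/e)^(11N) / [sqrt(2π·11N) (11N/e)^(11N)]
     = (2π N)^(11/2) / sqrt(2π·11N) · (N/(11N))^(11N)
     = (2π N)^((11−1)/2) / sqrt(11) · 11^(−11N).
Since 11^11 > 1, the factor 11^(−11N) decays exponentially, so the ratio → 0. Substituting N = 24n gives the stated form.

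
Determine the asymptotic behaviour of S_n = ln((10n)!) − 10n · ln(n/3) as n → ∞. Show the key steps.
S_n ~ 10n · (ln 30 − 1) + O(ln n)

Stirling: ln((10n)!) = 10n ln(10n) − 10n + O(ln n).
  S_n = 10n ln(10n) − 10n − 10n ln(n/3) + O(ln n)
      = 10n ln(10n) − 10n ln n + 10n ln 3 − 10n + O(ln n)
      = 10n ln 10 + 10n ln 3 − 10n + O(ln n)
      = 10n (ln 30 − 1) + O(ln n).
Numerically ln(30) − 1 ≈ 2.4012.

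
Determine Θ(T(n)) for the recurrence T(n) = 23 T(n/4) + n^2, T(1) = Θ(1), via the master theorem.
T(n) = Θ(n^(log_4 23))

Master theorem: compare f(n) = n^2 to n^(log_4 23) where log_4 23 ≈ 2.262. Since 2 < log_4 23, we have f(n) = O(n^(log_4 23 − ε)) for some ε > 0 — Case 1. Hence T(n) = Θ(n^(log_4 23)).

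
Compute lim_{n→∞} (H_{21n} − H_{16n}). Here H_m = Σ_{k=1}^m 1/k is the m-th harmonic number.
lim = ln(21/16)

Euler-Maclaurin gives H_m = ln m + γ + 1/(2m) + O(1/m^2). The γ and O(1/m) terms cancel in the difference:
  H_{21n} − H_{16n} = ln(21n) − ln(16n) + O(1/n) = ln(21/16) + O(1/n).
Hence the limit is ln(21/16).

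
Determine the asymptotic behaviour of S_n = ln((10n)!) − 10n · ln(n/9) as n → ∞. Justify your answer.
S_n ~ 10n · (ln 90 − 1) + O(ln n)

Stirling: ln((10n)!) = 10n ln(10n) − 10n + O(ln n).
  S_n = 10n ln(10n) − 10n − 10n ln(n/9) + O(ln n)
      = 10n ln(10n) − 10n ln n + 10n ln 9 − 10n + O(ln n)
      = 10n ln 10 + 10n ln 9 − 10n + O(ln n)
      = 10n (ln 90 − 1) + O(ln n).
Numerically ln(90) − 1 ≈ 3.4998.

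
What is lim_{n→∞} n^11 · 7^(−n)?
lim = 0

Exponentials with base > 1 dominate every fixed polynomial: for any fixed c, n^c / 7^n → 0 as n → ∞ (e.g. by the ratio test, or by writing 7^n = e^(n ln 7) and noting e^(n ln 7) / n^c → ∞). Hence n^11 · 7^(−n) = n^11 / 7^n → 0.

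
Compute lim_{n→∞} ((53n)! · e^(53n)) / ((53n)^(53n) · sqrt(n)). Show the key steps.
lim = sqrt(2π·53)

Stirling: (53n)! ~ sqrt(2π·53n) · (53n/e)^(53n). Hence
  (53n)! · e^(53n) / (53n)^(53n) ~ sqrt(2π·53n).
Dividing by sqrt(n): sqrt(2π·53n) / sqrt(n) = sqrt(2π·53) · n^((1−1)/2), so the limit is sqrt(2π·53).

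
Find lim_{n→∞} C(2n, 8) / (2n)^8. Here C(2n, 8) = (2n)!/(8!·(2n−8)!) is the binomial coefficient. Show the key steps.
lim = 1/8! = 1/40320

With N = 2n → ∞: C(N, 8) / N^8 = [N(N−1)…(N−7)] / (8! · N^8) = (1/8!) · 1 · (1 − 1/(2n)) · … · (1 − 7/(2n)). Each factor → 1 as N → ∞, so the limit is 1/8! = 1/40320.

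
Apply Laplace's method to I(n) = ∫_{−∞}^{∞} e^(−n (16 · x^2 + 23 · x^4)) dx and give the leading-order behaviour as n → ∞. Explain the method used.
I(n) ~ sqrt(π/(16n))

φ(x) = 16 · x^2 + 23 · x^4 has its unique global minimum at x* = 0 (since φ'(x) = 32x + 92x^3 = 0 only at x = 0 for real x with both coefficients positive, and φ → ∞ as |x| → ∞). At x* = 0, φ(0) = 0 and φ''(0) = 32. Laplace's method then gives
  I(n) ~ sqrt(2π / (n · φ''(0))) · e^(−n φ(0)) = sqrt(2π / (32n)) = sqrt(π/(16n)).
The 23 · x^4 term contributes only at subleading order (an O(1/n) relative correction).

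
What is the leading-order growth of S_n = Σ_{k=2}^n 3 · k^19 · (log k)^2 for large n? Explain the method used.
S_n ~ 3 · n^20 · (log n)^2 / 20

By integral comparison, S_n = ∫_1^n 3 · x^19 · (log x)^2 dx + O(n^19 · (log n)^2). For the integral, the leading term of ∫_1^n x^19 (log x)^2 dx is n^20/20 · (log n)^2 (by repeated integration by parts; each step lowers the log-exponent and produces a relatively O(1/log n) correction). Hence S_n ~ 3 · n^20 · (log n)^2 / 20.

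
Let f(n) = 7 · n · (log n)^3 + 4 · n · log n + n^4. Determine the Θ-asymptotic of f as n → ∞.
f(n) ∈ Θ(n^4)

Compare the terms by growth order. For large n, n^a · (log n)^b dominates n^a' · (log n)^b' iff a > a', or (a = a' and b > b'). Ranking the 3 terms shows the dominant one is n^4. Hence f(n) ∈ Θ(n^4).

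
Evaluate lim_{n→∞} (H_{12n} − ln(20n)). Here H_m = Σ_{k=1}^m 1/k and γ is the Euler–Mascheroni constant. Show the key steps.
lim = ln(3/5) + γ

By Euler-Maclaurin, H_m = ln m + γ + O(1/m). So
  H_{12n} − ln(20n) = ln(12n) + γ − ln(20n) + O(1/n)
                       = ln(12/20) + γ + O(1/n).
Hence the limit is ln(12/20) + γ (= ln(3/5)).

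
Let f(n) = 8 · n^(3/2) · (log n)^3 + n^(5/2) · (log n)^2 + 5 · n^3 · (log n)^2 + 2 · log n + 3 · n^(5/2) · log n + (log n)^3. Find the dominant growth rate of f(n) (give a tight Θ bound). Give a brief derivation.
f(n) ∈ Θ(n^3 · (log n)^2)

Compare the terms by growth order. For large n, n^a · (log n)^b dominates n^a' · (log n)^b' iff a > a', or (a = a' and b > b'). Ranking the 6 terms shows the dominant one is 5 · n^3 · (log n)^2. Hence f(n) ∈ Θ(n^3 · (log n)^2).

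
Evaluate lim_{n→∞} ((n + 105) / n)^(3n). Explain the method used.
lim = e^315

Rewrite as (1 + 105/n)^(3n). By the standard limit (1 + x/n)^n → e^x, we have (1 + 105/n)^n → e^105, and raising to the 3rd power gives e^315.
More precisely, ln[(1 + 105/n)^(3n)] = 3n · ln(1 + 105/n) = 3n · (105/n + O(1/n^2)) = 315 + O(1/n) → 315.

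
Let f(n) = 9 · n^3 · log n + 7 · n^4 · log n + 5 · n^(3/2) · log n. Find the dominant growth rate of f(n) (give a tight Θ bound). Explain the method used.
f(n) ∈ Θ(n^4 · log n)

Compare the terms by growth order. For large n, n^a · (log n)^b dominates n^a' · (log n)^b' iff a > a', or (a = a' and b > b'). Ranking the 3 terms shows the dominant one is 7 · n^4 · log n. Hence f(n) ∈ Θ(n^4 · log n).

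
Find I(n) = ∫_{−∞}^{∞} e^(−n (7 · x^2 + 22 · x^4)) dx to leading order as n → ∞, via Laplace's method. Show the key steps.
I(n) ~ sqrt(π/(7n))

φ(x) = 7 · x^2 + 22 · x^4 has its unique global minimum at x* = 0 (since φ'(x) = 14x + 88x^3 = 0 only at x = 0 for real x with both coefficients positive, and φ → ∞ as |x| → ∞). At x* = 0, φ(0) = 0 and φ''(0) = 14. Laplace's method then gives
  I(n) ~ sqrt(2π / (n · φ''(0))) · e^(−n φ(0)) = sqrt(2π / (14n)) = sqrt(π/(7n)).
The 22 · x^4 term contributes only at subleading order (an O(1/n) relative correction).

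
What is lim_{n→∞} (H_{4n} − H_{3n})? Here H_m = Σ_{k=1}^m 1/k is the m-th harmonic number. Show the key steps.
lim = ln(4/3)

Euler-Maclaurin gives H_m = ln m + γ + 1/(2m) + O(1/m^2). The γ and O(1/m) terms cancel in the difference:
  H_{4n} − H_{3n} = ln(4n) − ln(3n) + O(1/n) = ln(4/3) + O(1/n).
Hence the limit is ln(4/3).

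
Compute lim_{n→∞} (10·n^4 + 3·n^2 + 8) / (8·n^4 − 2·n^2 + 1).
lim = 10/8 = 5/4

For large n the leading n^4 terms dominate both numerator and denominator. Dividing top and bottom by n^4, every other term tends to 0, leaving 10/8 = 5/4.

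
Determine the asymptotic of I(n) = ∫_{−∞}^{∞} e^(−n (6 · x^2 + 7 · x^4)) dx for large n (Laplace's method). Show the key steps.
I(n) ~ sqrt(π/(6n))

φ(x) = 6 · x^2 + 7 · x^4 has its unique global minimum at x* = 0 (since φ'(x) = 12x + 28x^3 = 0 only at x = 0 for real x with both coefficients positive, and φ → ∞ as |x| → ∞). At x* = 0, φ(0) = 0 and φ''(0) = 12. Laplace's method then gives
  I(n) ~ sqrt(2π / (n · φ''(0))) · e^(−n φ(0)) = sqrt(2π / (12n)) = sqrt(π/(6n)).
The 7 · x^4 term contributes only at subleading order (an O(1/n) relative correction).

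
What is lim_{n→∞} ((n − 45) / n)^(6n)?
lim = e^(−270)

Rewrite as (1 − 45/n)^(6n). By the standard limit (1 + x/n)^n → e^x, we have (1 − 45/n)^n → e^(−45), and raising to the 6th power gives e^(−270).
More precisely, ln[(1 − 45/n)^(6n)] = 6n · ln(1 − 45/n) = 6n · (-45/n + O(1/n^2)) = -270 + O(1/n) → -270.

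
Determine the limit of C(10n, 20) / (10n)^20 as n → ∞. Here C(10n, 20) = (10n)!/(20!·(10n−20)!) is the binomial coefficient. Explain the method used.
lim = 1/20! = 1/2432902008176640000

With N = 10n → ∞: C(N, 20) / N^20 = [N(N−1)…(N−19)] / (20! · N^20) = (1/20!) · 1 · (1 − 1/(10n)) · … · (1 − 19/(10n)). Each factor → 1 as N → ∞, so the limit is 1/20! = 1/2432902008176640000.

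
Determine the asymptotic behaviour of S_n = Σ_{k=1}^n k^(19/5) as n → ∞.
S_n ~ (5/24) · n^(24/5)

Integral comparison: Σ_{k=1}^n k^(19/5) = ∫_0^n x^(19/5) dx + O(n^(19/5)). The integral is n^(1 + 19/5) / (1 + 19/5) = n^((19+5)/5) / ((19+5)/5) = (5/24) · n^(24/5).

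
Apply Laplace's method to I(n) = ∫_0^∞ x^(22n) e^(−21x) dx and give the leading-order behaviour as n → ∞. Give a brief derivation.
I(n) ~ (sqrt(2π·22n) / 21) · (22n/(21e))^(22n)

Write the integrand as exp(22n ln x − 21x) and set f(x) = 22n ln x − 21x. Then f'(x) = 22n/x − 21 = 0 at x* = 22n/21, and f''(x*) = −22n/x*^2 = −21^2/(22n). Laplace's method (interior maximum) gives
  I(n) ~ e^(f(x*)) · sqrt(2π / |f''(x*)|)
        = exp(22n ln(22n/21) − 22n) · sqrt(2π · 22n / 21^2)
        = (22n/21)^(22n) e^(−22n) · sqrt(2π·22n) / 21
        = (sqrt(2π·22n) / 21) · (22n/(21e))^(22n).
This matches Γ(22n+1)/21^(22n+1) with Stirling applied to Γ.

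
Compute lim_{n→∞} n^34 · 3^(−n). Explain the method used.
lim = 0

Exponentials with base > 1 dominate every fixed polynomial: for any fixed c, n^c / 3^n → 0 as n → ∞ (e.g. by the ratio test, or by writing 3^n = e^(n ln 3) and noting e^(n ln 3) / n^c → ∞). Hence n^34 · 3^(−n) = n^34 / 3^n → 0.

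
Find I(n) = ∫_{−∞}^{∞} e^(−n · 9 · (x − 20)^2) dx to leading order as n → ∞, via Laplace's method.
I(n) = sqrt(π/(9n))

Here φ(x) = 9 · (x − 20)^2 has its unique minimum at x* = 20 with φ(x*) = 0 and φ''(x*) = 18. Laplace's method gives
  I(n) ~ e^(−n φ(x*)) · sqrt(2π / (n · φ''(x*))) = sqrt(2π / (18n)) = sqrt(π/(9n)).
This is exact: substituting u = (x − 20)·sqrt(9n) gives I(n) = (1/sqrt(9n)) ∫_{−∞}^{∞} e^(−u^2) du = sqrt(π/(9n)).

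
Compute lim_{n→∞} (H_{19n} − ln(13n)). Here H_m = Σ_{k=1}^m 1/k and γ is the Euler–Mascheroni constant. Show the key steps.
lim = ln(19/13) + γ

By Euler-Maclaurin, H_m = ln m + γ + O(1/m). So
  H_{19n} − ln(13n) = ln(19n) + γ − ln(13n) + O(1/n)
                       = ln(19/13) + γ + O(1/n).
Hence the limit is ln(19/13) + γ.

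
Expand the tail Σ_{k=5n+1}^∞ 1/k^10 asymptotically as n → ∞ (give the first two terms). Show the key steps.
Σ_{k>5n} 1/k^10 = 1/(9 · (5n)^9) − 1/(2 · (5n)^10) + O(1/(5n)^11)

Compare to the integral: ∫_{5n}^∞ x^(−10) dx = [−x^(−9)/9]_{5n}^∞ = 1/((10−1)·(5n)^9). The Euler-Maclaurin correction adds −f(5n)/2 = −1/(2·(5n)^10). Euler-Maclaurin then gives
  Σ_{k>5n} 1/k^10 = ∫_{5n}^∞ dx/x^10 − 1/(2·(5n)^10) + O(1/(5n)^11).
(Equivalently this is ζ(10) − Σ_{k≤5n} 1/k^10.)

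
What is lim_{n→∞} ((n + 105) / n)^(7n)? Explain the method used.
lim = e^735

Rewrite as (1 + 105/n)^(7n). By the standard limit (1 + x/n)^n → e^x, we have (1 + 105/n)^n → e^105, and raising to the 7th power gives e^735.
More precisely, ln[(1 + 105/n)^(7n)] = 7n · ln(1 + 105/n) = 7n · (105/n + O(1/n^2)) = 735 + O(1/n) → 735.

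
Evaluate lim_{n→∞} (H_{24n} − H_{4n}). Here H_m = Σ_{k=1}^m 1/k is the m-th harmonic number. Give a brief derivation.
lim = ln(24/4) = ln 6

Euler-Maclaurin gives H_m = ln m + γ + 1/(2m) + O(1/m^2). The γ and O(1/m) terms cancel in the difference:
  H_{24n} − H_{4n} = ln(24n) − ln(4n) + O(1/n) = ln(24/4) + O(1/n).
Hence the limit is ln(24/4) = ln 6.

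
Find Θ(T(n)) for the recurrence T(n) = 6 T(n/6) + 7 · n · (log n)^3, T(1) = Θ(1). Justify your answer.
T(n) = Θ(n · (log n)^4)

Here log_6 6 = 1 and f(n) = 7 · n · (log n)^3 = Θ(n^(log_6 6) · (log n)^3). This is the extended Case 2 of the master theorem (f matches the critical exponent up to log factors), giving T(n) = Θ(n^(log_6 6) · (log n)^(3+1)) = Θ(n · (log n)^4).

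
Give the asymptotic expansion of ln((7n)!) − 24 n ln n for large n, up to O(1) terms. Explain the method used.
ln((7n)!) − 24 n ln n = −17 n ln n + 7(ln 7 − 1) n + (1/2) ln(2π·7n) + O(1/n)

Stirling: ln((7n)!) = 7n ln(7n) − 7n + (1/2) ln(2π·7n) + O(1/n).
Expand 7n ln(7n) = 7n (ln n + ln 7) = 7n ln n + 7n ln 7.
Subtract 24n ln n: leading term is (7 − 24) n ln n = −17 n ln n. The next term is 7n ln 7 − 7n = 7(ln 7 − 1) n. Then the (1/2) ln(2π·7n) correction.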